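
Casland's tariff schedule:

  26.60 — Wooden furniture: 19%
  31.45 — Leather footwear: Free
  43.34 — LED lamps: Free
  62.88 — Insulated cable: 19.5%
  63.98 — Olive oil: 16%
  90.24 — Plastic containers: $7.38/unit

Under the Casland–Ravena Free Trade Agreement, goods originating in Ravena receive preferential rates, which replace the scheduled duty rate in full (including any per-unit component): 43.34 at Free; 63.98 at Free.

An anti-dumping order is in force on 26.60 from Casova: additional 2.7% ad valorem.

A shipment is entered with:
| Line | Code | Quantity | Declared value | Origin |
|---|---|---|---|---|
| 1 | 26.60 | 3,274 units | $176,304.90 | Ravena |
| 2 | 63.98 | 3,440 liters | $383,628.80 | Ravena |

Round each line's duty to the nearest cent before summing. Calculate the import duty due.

$33,497.93

Line 1 (26.60, Ravena, 3,274 units, $176,304.90):
Base rate for 26.60 is 19%.
Origin Ravena is the FTA partner but 26.60 is not on the preference list; base rate stands.
The additional-duty order on 26.60 targets Casova, not Ravena; it does not apply.
Duty = $176,304.90 × 19% = $33,497.93.
Line 2 (63.98, Ravena, 3,440 liters, $383,628.80):
Base rate for 63.98 is 16%.
Origin Ravena qualifies under the Casland–Ravena agreement and 63.98 is covered: preferential rate Free applies instead.
Duty = $383,628.80 × 0% = $0.00.
Total = $33,497.93 + $0.00 = $33,497.93.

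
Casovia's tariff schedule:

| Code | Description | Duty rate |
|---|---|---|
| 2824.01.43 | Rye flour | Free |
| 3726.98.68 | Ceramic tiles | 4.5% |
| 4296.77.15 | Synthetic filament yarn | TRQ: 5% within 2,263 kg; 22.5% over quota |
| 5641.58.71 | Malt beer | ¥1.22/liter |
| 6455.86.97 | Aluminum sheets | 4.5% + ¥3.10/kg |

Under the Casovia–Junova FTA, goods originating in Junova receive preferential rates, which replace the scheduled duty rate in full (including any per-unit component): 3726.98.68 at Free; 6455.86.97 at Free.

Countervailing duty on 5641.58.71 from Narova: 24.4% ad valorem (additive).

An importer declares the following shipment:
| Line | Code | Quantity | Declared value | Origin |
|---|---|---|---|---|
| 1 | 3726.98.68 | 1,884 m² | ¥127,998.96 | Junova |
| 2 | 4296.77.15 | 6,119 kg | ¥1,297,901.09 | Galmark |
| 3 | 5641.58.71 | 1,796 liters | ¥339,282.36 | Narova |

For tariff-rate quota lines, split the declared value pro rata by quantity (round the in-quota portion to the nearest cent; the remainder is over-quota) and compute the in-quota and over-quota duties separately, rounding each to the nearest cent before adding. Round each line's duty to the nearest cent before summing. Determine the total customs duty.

Line 1 (3726.98.68, Junova, 1,884 m², ¥127,998.96):
Base rate for 3726.98.68 is 4.5%.
Origin Junova qualifies under the Casovia–Junova agreement and 3726.98.68 is covered: preferential rate Free applies instead.
Duty = ¥127,998.96 × 0% = ¥0.00.
Line 2 (4296.77.15, Galmark, 6,119 kg, ¥1,297,901.09):
Code 4296.77.15 is under a tariff-rate quota (threshold 2,263 kg). In-quota: 2,263 kg at 5%; over-quota: 3,856 kg at 22.5%.
Pro-rata value split: in-quota = ¥1,297,901.09 × 2,263/6,119 = ¥480,004.93; over-quota = ¥1,297,901.09 − ¥480,004.93 = ¥817,896.16.
In-quota duty = ¥480,004.93 × 5% = ¥24,000.25. Over-quota duty = ¥817,896.16 × 22.5% = ¥184,026.64.
Line duty = ¥24,000.25 + ¥184,026.64 = ¥208,026.89.
Line 3 (5641.58.71, Narova, 1,796 liters, ¥339,282.36):
Base rate for 5641.58.71 is ¥1.22/liter.
Additional duty on 5641.58.71 from Narova: +24.4% ad valorem. Applied ad valorem rate = 24.4%.
Duty = ¥339,282.36 × 24.4% + 1,796 × ¥1.22 = ¥84,976.02.
Total = ¥0.00 + ¥208,026.89 + ¥84,976.02 = ¥293,002.91.

¥293,002.91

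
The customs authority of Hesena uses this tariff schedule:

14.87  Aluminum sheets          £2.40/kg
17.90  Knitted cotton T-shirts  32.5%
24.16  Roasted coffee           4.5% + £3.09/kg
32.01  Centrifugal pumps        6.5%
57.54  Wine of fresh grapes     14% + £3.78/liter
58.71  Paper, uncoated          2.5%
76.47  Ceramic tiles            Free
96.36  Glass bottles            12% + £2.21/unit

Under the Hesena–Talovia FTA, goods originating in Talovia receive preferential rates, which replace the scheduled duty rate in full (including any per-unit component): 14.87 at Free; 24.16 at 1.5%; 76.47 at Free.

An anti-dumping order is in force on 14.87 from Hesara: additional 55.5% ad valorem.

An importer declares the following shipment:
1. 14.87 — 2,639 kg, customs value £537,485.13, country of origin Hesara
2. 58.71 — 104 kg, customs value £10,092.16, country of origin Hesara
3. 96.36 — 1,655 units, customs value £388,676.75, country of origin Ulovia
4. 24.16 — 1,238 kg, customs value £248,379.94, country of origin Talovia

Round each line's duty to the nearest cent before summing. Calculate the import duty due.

£358,914.61

Line 1 (14.87, Hesara, 2,639 kg, £537,485.13):
Base rate for 14.87 is £2.40/kg.
14.87 has an FTA preferential rate, but origin Hesara is not Talovia; base rate stands.
Additional duty on 14.87 from Hesara: +55.5% ad valorem. Applied ad valorem rate = 55.5%.
Duty = £537,485.13 × 55.5% + 2,639 × £2.40 = £304,637.85.
Line 2 (58.71, Hesara, 104 kg, £10,092.16):
Base rate for 58.71 is 2.5%.
Duty = £10,092.16 × 2.5% = £252.30.
Line 3 (96.36, Ulovia, 1,655 units, £388,676.75):
Base rate for 96.36 is 12% + £2.21/unit.
Duty = £388,676.75 × 12% + 1,655 × £2.21 = £50,298.76.
Line 4 (24.16, Talovia, 1,238 kg, £248,379.94):
Base rate for 24.16 is 4.5% + £3.09/kg.
Origin Talovia qualifies under the Hesena–Talovia agreement and 24.16 is covered: preferential rate 1.5% applies instead.
Duty = £248,379.94 × 1.5% = £3,725.70.
Total = £304,637.85 + £252.30 + £50,298.76 + £3,725.70 = £358,914.61.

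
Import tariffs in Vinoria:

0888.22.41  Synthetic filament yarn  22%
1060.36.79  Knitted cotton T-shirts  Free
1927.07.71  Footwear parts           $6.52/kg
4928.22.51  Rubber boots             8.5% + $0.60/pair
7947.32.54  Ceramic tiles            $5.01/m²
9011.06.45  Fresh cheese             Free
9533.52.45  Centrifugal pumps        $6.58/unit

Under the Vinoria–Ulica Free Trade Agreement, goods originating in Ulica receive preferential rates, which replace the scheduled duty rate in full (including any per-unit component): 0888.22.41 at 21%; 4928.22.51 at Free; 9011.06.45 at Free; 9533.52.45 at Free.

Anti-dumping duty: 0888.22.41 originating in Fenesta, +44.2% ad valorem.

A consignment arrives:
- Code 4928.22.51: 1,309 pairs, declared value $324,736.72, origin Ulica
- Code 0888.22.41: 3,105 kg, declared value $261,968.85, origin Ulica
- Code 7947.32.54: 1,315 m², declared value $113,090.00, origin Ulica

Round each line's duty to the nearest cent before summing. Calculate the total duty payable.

Line 1 (4928.22.51, Ulica, 1,309 pairs, $324,736.72):
Base rate for 4928.22.51 is 8.5% + $0.60/pair.
Origin Ulica qualifies under the Vinoria–Ulica agreement and 4928.22.51 is covered: preferential rate Free applies instead.
Duty = $324,736.72 × 0% = $0.00.
Line 2 (0888.22.41, Ulica, 3,105 kg, $261,968.85):
Base rate for 0888.22.41 is 22%.
Origin Ulica qualifies under the Vinoria–Ulica agreement and 0888.22.41 is covered: preferential rate 21% applies instead.
The additional-duty order on 0888.22.41 targets Fenesta, not Ulica; it does not apply.
Duty = $261,968.85 × 21% = $55,013.46.
Line 3 (7947.32.54, Ulica, 1,315 m², $113,090.00):
Base rate for 7947.32.54 is $5.01/m².
Origin Ulica is the FTA partner but 7947.32.54 is not on the preference list; base rate stands.
Duty = 1,315 × $5.01 = $6,588.15.
Total = $0.00 + $55,013.46 + $6,588.15 = $61,601.61.

$61,601.61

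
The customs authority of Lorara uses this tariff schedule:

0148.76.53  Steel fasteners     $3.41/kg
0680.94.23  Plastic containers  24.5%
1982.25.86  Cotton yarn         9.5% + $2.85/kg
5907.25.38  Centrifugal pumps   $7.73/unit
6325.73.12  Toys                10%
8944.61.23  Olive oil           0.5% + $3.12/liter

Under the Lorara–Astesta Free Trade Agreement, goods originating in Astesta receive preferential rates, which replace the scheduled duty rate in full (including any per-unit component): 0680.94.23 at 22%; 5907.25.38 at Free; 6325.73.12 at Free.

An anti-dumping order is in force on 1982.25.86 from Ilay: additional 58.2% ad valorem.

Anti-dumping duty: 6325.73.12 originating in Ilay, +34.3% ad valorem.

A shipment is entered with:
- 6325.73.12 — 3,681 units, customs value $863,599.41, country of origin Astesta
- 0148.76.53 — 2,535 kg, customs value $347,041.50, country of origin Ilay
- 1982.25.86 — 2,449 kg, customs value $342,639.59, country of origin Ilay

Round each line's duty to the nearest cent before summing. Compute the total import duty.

Line 1 (6325.73.12, Astesta, 3,681 units, $863,599.41):
Base rate for 6325.73.12 is 10%.
Origin Astesta qualifies under the Lorara–Astesta agreement and 6325.73.12 is covered: preferential rate Free applies instead.
The additional-duty order on 6325.73.12 targets Ilay, not Astesta; it does not apply.
Duty = $863,599.41 × 0% = $0.00.
Line 2 (0148.76.53, Ilay, 2,535 kg, $347,041.50):
Base rate for 0148.76.53 is $3.41/kg.
Duty = 2,535 × $3.41 = $8,644.35.
Line 3 (1982.25.86, Ilay, 2,449 kg, $342,639.59):
Base rate for 1982.25.86 is 9.5% + $2.85/kg.
Additional duty on 1982.25.86 from Ilay: +58.2%. Applied ad valorem rate: 9.5% + 58.2% = 67.7%.
Duty = $342,639.59 × 67.7% + 2,449 × $2.85 = $238,946.65.
Total = $0.00 + $8,644.35 + $238,946.65 = $247,591.00.

$247,591.00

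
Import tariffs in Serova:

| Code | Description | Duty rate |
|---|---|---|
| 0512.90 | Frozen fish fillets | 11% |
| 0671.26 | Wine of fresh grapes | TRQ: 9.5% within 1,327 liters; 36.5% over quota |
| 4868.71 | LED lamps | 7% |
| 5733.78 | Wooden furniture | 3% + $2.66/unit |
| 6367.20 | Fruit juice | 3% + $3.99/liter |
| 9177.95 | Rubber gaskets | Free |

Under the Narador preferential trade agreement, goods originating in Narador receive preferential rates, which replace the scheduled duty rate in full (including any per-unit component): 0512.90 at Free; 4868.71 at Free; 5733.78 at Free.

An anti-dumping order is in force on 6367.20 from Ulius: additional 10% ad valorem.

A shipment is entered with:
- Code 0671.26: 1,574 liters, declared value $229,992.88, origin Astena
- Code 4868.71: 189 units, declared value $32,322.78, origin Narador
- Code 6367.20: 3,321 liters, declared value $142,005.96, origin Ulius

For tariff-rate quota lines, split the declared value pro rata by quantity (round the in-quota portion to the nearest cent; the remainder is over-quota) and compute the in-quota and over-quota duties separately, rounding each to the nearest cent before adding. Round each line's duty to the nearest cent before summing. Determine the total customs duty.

Line 1 (0671.26, Astena, 1,574 liters, $229,992.88):
Code 0671.26 is under a tariff-rate quota (threshold 1,327 liters). In-quota: 1,327 liters at 9.5%; over-quota: 247 liters at 36.5%.
Pro-rata value split: in-quota = $229,992.88 × 1,327/1,574 = $193,901.24; over-quota = $229,992.88 − $193,901.24 = $36,091.64.
In-quota duty = $193,901.24 × 9.5% = $18,420.62. Over-quota duty = $36,091.64 × 36.5% = $13,173.45.
Line duty = $18,420.62 + $13,173.45 = $31,594.07.
Line 2 (4868.71, Narador, 189 units, $32,322.78):
Base rate for 4868.71 is 7%.
Origin Narador qualifies under the Serova–Narador agreement and 4868.71 is covered: preferential rate Free applies instead.
Duty = $32,322.78 × 0% = $0.00.
Line 3 (6367.20, Ulius, 3,321 liters, $142,005.96):
Base rate for 6367.20 is 3% + $3.99/liter.
Additional duty on 6367.20 from Ulius: +10%. Applied ad valorem rate: 3% + 10% = 13%.
Duty = $142,005.96 × 13% + 3,321 × $3.99 = $31,711.56.
Total = $31,594.07 + $0.00 + $31,711.56 = $63,305.63.

$63,305.63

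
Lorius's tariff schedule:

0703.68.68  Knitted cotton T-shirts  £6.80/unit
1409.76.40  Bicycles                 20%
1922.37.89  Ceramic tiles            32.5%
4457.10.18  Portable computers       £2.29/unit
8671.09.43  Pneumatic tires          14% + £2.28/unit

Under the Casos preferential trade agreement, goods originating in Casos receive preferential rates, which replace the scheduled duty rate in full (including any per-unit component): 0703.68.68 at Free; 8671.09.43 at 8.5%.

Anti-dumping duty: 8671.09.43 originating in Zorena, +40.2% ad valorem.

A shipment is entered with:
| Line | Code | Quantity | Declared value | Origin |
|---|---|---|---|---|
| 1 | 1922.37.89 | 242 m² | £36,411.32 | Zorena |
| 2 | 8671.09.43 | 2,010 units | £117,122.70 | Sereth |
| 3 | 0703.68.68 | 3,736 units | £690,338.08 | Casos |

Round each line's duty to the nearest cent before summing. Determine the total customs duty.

Line 1 (1922.37.89, Zorena, 242 m², £36,411.32):
Base rate for 1922.37.89 is 32.5%.
Duty = £36,411.32 × 32.5% = £11,833.68.
Line 2 (8671.09.43, Sereth, 2,010 units, £117,122.70):
Base rate for 8671.09.43 is 14% + £2.28/unit.
8671.09.43 has an FTA preferential rate, but origin Sereth is not Casos; base rate stands.
The additional-duty order on 8671.09.43 targets Zorena, not Sereth; it does not apply.
Duty = £117,122.70 × 14% + 2,010 × £2.28 = £20,979.98.
Line 3 (0703.68.68, Casos, 3,736 units, £690,338.08):
Base rate for 0703.68.68 is £6.80/unit.
Origin Casos qualifies under the Lorius–Casos agreement and 0703.68.68 is covered: preferential rate Free applies instead.
Duty = £690,338.08 × 0% = £0.00.
Total = £11,833.68 + £20,979.98 + £0.00 = £32,813.66.

£32,813.66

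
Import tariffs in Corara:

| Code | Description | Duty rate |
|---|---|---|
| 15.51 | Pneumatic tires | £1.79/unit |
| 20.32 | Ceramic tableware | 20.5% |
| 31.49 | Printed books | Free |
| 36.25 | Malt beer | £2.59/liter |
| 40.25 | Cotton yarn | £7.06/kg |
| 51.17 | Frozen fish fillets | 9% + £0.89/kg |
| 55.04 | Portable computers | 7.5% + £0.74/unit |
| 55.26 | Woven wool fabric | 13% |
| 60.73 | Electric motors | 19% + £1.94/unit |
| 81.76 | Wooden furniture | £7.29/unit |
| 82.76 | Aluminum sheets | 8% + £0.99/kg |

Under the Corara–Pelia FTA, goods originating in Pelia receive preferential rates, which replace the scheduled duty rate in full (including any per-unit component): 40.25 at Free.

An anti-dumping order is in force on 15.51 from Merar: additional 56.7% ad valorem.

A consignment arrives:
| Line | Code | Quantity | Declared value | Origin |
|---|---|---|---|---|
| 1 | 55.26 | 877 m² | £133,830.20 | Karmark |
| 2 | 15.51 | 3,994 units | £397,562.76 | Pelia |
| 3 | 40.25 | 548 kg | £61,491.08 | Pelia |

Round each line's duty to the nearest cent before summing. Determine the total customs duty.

Line 1 (55.26, Karmark, 877 m², £133,830.20):
Base rate for 55.26 is 13%.
Duty = £133,830.20 × 13% = £17,397.93.
Line 2 (15.51, Pelia, 3,994 units, £397,562.76):
Base rate for 15.51 is £1.79/unit.
Origin Pelia is the FTA partner but 15.51 is not on the preference list; base rate stands.
The additional-duty order on 15.51 targets Merar, not Pelia; it does not apply.
Duty = 3,994 × £1.79 = £7,149.26.
Line 3 (40.25, Pelia, 548 kg, £61,491.08):
Base rate for 40.25 is £7.06/kg.
Origin Pelia qualifies under the Corara–Pelia agreement and 40.25 is covered: preferential rate Free applies instead.
Duty = £61,491.08 × 0% = £0.00.
Total = £17,397.93 + £7,149.26 + £0.00 = £24,547.19.

£24,547.19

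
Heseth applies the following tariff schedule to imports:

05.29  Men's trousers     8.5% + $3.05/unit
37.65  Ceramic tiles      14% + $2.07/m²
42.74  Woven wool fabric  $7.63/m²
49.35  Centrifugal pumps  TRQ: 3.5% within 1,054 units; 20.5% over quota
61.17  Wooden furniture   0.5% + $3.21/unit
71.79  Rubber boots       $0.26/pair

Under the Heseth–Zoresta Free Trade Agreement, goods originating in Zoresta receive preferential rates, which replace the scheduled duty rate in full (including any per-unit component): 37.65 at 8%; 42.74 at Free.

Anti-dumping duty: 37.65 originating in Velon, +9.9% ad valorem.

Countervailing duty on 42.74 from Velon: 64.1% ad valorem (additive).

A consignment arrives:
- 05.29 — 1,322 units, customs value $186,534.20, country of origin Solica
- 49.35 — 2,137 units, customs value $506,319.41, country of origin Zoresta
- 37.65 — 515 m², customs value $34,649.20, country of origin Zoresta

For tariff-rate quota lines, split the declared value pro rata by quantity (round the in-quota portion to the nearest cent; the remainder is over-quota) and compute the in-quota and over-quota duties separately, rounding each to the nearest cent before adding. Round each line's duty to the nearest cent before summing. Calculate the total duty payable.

$84,001.81

Line 1 (05.29, Solica, 1,322 units, $186,534.20):
Base rate for 05.29 is 8.5% + $3.05/unit.
Duty = $186,534.20 × 8.5% + 1,322 × $3.05 = $19,887.51.
Line 2 (49.35, Zoresta, 2,137 units, $506,319.41):
Code 49.35 is under a tariff-rate quota (threshold 1,054 units). In-quota: 1,054 units at 3.5%; over-quota: 1,083 units at 20.5%.
Pro-rata value split: in-quota = $506,319.41 × 1,054/2,137 = $249,724.22; over-quota = $506,319.41 − $249,724.22 = $256,595.19.
In-quota duty = $249,724.22 × 3.5% = $8,740.35. Over-quota duty = $256,595.19 × 20.5% = $52,602.01.
Line duty = $8,740.35 + $52,602.01 = $61,342.36.
Line 3 (37.65, Zoresta, 515 m², $34,649.20):
Base rate for 37.65 is 14% + $2.07/m².
Origin Zoresta qualifies under the Heseth–Zoresta agreement and 37.65 is covered: preferential rate 8% applies instead.
The additional-duty order on 37.65 targets Velon, not Zoresta; it does not apply.
Duty = $34,649.20 × 8% = $2,771.94.
Total = $19,887.51 + $61,342.36 + $2,771.94 = $84,001.81.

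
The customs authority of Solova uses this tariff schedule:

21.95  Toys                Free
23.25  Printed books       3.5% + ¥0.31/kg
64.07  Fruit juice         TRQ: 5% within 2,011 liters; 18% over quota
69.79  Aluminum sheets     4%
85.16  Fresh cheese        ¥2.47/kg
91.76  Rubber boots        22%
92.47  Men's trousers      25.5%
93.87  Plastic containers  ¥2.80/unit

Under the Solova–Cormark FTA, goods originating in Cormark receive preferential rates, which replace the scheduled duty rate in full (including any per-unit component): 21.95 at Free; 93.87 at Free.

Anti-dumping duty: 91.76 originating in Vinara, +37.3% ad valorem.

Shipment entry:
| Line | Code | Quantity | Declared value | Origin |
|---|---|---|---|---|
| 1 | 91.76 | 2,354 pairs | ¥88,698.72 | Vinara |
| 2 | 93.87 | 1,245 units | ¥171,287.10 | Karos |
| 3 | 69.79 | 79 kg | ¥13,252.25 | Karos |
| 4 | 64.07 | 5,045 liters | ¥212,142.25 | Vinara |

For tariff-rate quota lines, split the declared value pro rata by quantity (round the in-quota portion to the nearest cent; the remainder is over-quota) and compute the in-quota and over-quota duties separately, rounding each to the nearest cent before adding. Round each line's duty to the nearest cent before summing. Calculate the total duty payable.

Line 1 (91.76, Vinara, 2,354 pairs, ¥88,698.72):
Base rate for 91.76 is 22%.
Additional duty on 91.76 from Vinara: +37.3%. Applied ad valorem rate: 22% + 37.3% = 59.3%.
Duty = ¥88,698.72 × 59.3% = ¥52,598.34.
Line 2 (93.87, Karos, 1,245 units, ¥171,287.10):
Base rate for 93.87 is ¥2.80/unit.
93.87 has an FTA preferential rate, but origin Karos is not Cormark; base rate stands.
Duty = 1,245 × ¥2.80 = ¥3,486.00.
Line 3 (69.79, Karos, 79 kg, ¥13,252.25):
Base rate for 69.79 is 4%.
Duty = ¥13,252.25 × 4% = ¥530.09.
Line 4 (64.07, Vinara, 5,045 liters, ¥212,142.25):
Code 64.07 is under a tariff-rate quota (threshold 2,011 liters). In-quota: 2,011 liters at 5%; over-quota: 3,034 liters at 18%.
Pro-rata value split: in-quota = ¥212,142.25 × 2,011/5,045 = ¥84,562.55; over-quota = ¥212,142.25 − ¥84,562.55 = ¥127,579.70.
In-quota duty = ¥84,562.55 × 5% = ¥4,228.13. Over-quota duty = ¥127,579.70 × 18% = ¥22,964.35.
Line duty = ¥4,228.13 + ¥22,964.35 = ¥27,192.48.
Total = ¥52,598.34 + ¥3,486.00 + ¥530.09 + ¥27,192.48 = ¥83,806.91.

¥83,806.91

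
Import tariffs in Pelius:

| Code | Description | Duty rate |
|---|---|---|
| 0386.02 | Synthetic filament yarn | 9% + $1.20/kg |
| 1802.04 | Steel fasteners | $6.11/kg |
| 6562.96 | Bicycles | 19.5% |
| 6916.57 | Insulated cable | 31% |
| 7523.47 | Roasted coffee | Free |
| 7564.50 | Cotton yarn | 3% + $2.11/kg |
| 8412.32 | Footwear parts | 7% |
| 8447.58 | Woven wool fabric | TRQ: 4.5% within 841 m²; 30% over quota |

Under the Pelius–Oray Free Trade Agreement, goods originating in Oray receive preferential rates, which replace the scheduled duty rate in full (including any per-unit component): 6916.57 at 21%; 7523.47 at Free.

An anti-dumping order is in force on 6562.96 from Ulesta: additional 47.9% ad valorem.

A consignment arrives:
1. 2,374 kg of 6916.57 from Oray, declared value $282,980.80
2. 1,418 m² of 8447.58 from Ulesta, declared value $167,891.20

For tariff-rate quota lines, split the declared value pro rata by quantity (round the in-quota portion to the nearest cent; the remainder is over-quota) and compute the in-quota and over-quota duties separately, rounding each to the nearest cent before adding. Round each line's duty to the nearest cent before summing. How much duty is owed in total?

Line 1 (6916.57, Oray, 2,374 kg, $282,980.80):
Base rate for 6916.57 is 31%.
Origin Oray qualifies under the Pelius–Oray agreement and 6916.57 is covered: preferential rate 21% applies instead.
Duty = $282,980.80 × 21% = $59,425.97.
Line 2 (8447.58, Ulesta, 1,418 m², $167,891.20):
Code 8447.58 is under a tariff-rate quota (threshold 841 m²). In-quota: 841 m² at 4.5%; over-quota: 577 m² at 30%.
Pro-rata value split: in-quota = $167,891.20 × 841/1,418 = $99,574.40; over-quota = $167,891.20 − $99,574.40 = $68,316.80.
In-quota duty = $99,574.40 × 4.5% = $4,480.85. Over-quota duty = $68,316.80 × 30% = $20,495.04.
Line duty = $4,480.85 + $20,495.04 = $24,975.89.
Total = $59,425.97 + $24,975.89 = $84,401.86.

$84,401.86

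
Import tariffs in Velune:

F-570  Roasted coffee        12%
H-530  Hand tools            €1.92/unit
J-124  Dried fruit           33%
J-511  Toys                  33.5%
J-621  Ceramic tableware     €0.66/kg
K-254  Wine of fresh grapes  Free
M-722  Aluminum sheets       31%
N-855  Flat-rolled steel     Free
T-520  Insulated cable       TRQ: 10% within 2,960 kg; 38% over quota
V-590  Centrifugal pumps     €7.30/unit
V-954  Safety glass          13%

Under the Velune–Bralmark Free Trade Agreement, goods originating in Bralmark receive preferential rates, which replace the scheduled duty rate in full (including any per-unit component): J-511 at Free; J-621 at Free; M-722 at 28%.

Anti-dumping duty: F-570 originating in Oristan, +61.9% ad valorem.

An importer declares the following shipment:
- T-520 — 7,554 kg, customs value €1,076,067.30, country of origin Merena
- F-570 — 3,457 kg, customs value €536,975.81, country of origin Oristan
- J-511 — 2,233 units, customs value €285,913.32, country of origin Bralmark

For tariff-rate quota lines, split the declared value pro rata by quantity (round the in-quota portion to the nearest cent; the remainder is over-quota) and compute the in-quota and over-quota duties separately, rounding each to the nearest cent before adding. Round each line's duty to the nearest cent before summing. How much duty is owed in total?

€687,668.13

Line 1 (T-520, Merena, 7,554 kg, €1,076,067.30):
Code T-520 is under a tariff-rate quota (threshold 2,960 kg). In-quota: 2,960 kg at 10%; over-quota: 4,594 kg at 38%.
Pro-rata value split: in-quota = €1,076,067.30 × 2,960/7,554 = €421,652.00; over-quota = €1,076,067.30 − €421,652.00 = €654,415.30.
In-quota duty = €421,652.00 × 10% = €42,165.20. Over-quota duty = €654,415.30 × 38% = €248,677.81.
Line duty = €42,165.20 + €248,677.81 = €290,843.01.
Line 2 (F-570, Oristan, 3,457 kg, €536,975.81):
Base rate for F-570 is 12%.
Additional duty on F-570 from Oristan: +61.9%. Applied ad valorem rate: 12% + 61.9% = 73.9%.
Duty = €536,975.81 × 73.9% = €396,825.12.
Line 3 (J-511, Bralmark, 2,233 units, €285,913.32):
Base rate for J-511 is 33.5%.
Origin Bralmark qualifies under the Velune–Bralmark agreement and J-511 is covered: preferential rate Free applies instead.
Duty = €285,913.32 × 0% = €0.00.
Total = €290,843.01 + €396,825.12 + €0.00 = €687,668.13.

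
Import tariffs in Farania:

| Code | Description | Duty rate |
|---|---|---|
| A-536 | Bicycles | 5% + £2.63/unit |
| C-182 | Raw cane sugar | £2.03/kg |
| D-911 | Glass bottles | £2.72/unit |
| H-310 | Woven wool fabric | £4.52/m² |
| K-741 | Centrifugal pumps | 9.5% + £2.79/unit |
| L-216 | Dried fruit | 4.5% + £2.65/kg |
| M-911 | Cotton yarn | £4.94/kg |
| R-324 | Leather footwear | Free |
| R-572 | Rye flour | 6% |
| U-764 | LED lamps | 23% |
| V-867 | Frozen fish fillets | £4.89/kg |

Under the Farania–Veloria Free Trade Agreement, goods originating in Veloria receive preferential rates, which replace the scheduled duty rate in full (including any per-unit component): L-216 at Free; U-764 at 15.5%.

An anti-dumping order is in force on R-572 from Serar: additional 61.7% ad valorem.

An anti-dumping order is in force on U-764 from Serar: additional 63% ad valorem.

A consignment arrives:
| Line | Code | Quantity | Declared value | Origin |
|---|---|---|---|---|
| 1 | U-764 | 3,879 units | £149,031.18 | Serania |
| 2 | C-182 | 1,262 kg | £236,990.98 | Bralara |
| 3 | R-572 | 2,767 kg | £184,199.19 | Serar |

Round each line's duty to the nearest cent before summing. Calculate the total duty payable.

£161,541.88

Line 1 (U-764, Serania, 3,879 units, £149,031.18):
Base rate for U-764 is 23%.
U-764 has an FTA preferential rate, but origin Serania is not Veloria; base rate stands.
The additional-duty order on U-764 targets Serar, not Serania; it does not apply.
Duty = £149,031.18 × 23% = £34,277.17.
Line 2 (C-182, Bralara, 1,262 kg, £236,990.98):
Base rate for C-182 is £2.03/kg.
Duty = 1,262 × £2.03 = £2,561.86.
Line 3 (R-572, Serar, 2,767 kg, £184,199.19):
Base rate for R-572 is 6%.
Additional duty on R-572 from Serar: +61.7%. Applied ad valorem rate: 6% + 61.7% = 67.7%.
Duty = £184,199.19 × 67.7% = £124,702.85.
Total = £34,277.17 + £2,561.86 + £124,702.85 = £161,541.88.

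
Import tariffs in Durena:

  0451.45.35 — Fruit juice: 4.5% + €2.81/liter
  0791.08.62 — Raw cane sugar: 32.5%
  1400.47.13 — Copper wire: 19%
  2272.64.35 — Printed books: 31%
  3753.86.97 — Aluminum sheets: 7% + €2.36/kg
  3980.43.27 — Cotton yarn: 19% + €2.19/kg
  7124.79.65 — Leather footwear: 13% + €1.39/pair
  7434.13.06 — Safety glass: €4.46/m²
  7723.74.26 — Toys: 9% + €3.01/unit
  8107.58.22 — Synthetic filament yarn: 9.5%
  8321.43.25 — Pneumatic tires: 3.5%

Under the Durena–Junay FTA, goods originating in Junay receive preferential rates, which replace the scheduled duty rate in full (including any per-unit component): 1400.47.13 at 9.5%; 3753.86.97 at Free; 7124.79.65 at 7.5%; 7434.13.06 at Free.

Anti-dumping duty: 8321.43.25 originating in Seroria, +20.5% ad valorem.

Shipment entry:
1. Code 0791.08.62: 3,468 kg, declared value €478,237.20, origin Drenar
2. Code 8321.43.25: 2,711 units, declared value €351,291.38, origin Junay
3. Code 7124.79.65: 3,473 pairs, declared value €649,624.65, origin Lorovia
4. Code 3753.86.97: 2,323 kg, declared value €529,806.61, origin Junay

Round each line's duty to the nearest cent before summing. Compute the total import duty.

€257,000.96

Line 1 (0791.08.62, Drenar, 3,468 kg, €478,237.20):
Base rate for 0791.08.62 is 32.5%.
Duty = €478,237.20 × 32.5% = €155,427.09.
Line 2 (8321.43.25, Junay, 2,711 units, €351,291.38):
Base rate for 8321.43.25 is 3.5%.
Origin Junay is the FTA partner but 8321.43.25 is not on the preference list; base rate stands.
The additional-duty order on 8321.43.25 targets Seroria, not Junay; it does not apply.
Duty = €351,291.38 × 3.5% = €12,295.20.
Line 3 (7124.79.65, Lorovia, 3,473 pairs, €649,624.65):
Base rate for 7124.79.65 is 13% + €1.39/pair.
7124.79.65 has an FTA preferential rate, but origin Lorovia is not Junay; base rate stands.
Duty = €649,624.65 × 13% + 3,473 × €1.39 = €89,278.67.
Line 4 (3753.86.97, Junay, 2,323 kg, €529,806.61):
Base rate for 3753.86.97 is 7% + €2.36/kg.
Origin Junay qualifies under the Durena–Junay agreement and 3753.86.97 is covered: preferential rate Free applies instead.
Duty = €529,806.61 × 0% = €0.00.
Total = €155,427.09 + €12,295.20 + €89,278.67 + €0.00 = €257,000.96.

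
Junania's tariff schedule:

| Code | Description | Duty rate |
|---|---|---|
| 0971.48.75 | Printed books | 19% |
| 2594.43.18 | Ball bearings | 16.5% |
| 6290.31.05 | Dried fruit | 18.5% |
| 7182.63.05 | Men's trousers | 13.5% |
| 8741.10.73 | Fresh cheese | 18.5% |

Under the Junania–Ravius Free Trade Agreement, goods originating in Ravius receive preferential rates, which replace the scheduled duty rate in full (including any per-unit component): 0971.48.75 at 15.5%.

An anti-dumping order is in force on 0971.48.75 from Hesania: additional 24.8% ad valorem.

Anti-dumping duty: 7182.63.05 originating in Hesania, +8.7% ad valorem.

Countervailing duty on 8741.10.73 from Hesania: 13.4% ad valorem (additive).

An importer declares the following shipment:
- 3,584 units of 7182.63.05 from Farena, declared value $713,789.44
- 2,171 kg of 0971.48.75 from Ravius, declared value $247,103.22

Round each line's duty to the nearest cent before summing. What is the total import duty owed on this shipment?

Line 1 (7182.63.05, Farena, 3,584 units, $713,789.44):
Base rate for 7182.63.05 is 13.5%.
The additional-duty order on 7182.63.05 targets Hesania, not Farena; it does not apply.
Duty = $713,789.44 × 13.5% = $96,361.57.
Line 2 (0971.48.75, Ravius, 2,171 kg, $247,103.22):
Base rate for 0971.48.75 is 19%.
Origin Ravius qualifies under the Junania–Ravius agreement and 0971.48.75 is covered: preferential rate 15.5% applies instead.
The additional-duty order on 0971.48.75 targets Hesania, not Ravius; it does not apply.
Duty = $247,103.22 × 15.5% = $38,301.00.
Total = $96,361.57 + $38,301.00 = $134,662.57.

$134,662.57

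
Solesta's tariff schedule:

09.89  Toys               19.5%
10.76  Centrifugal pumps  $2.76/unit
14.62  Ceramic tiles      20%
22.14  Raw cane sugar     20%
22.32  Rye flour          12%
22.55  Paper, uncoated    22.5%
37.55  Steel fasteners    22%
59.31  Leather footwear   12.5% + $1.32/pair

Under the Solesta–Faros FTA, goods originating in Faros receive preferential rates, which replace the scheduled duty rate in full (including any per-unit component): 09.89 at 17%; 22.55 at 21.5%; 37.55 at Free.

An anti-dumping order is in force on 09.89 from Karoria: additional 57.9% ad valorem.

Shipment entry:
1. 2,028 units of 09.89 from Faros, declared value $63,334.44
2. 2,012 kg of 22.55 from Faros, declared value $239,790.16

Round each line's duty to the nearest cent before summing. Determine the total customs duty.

Line 1 (09.89, Faros, 2,028 units, $63,334.44):
Base rate for 09.89 is 19.5%.
Origin Faros qualifies under the Solesta–Faros agreement and 09.89 is covered: preferential rate 17% applies instead.
The additional-duty order on 09.89 targets Karoria, not Faros; it does not apply.
Duty = $63,334.44 × 17% = $10,766.85.
Line 2 (22.55, Faros, 2,012 kg, $239,790.16):
Base rate for 22.55 is 22.5%.
Origin Faros qualifies under the Solesta–Faros agreement and 22.55 is covered: preferential rate 21.5% applies instead.
Duty = $239,790.16 × 21.5% = $51,554.88.
Total = $10,766.85 + $51,554.88 = $62,321.73.

$62,321.73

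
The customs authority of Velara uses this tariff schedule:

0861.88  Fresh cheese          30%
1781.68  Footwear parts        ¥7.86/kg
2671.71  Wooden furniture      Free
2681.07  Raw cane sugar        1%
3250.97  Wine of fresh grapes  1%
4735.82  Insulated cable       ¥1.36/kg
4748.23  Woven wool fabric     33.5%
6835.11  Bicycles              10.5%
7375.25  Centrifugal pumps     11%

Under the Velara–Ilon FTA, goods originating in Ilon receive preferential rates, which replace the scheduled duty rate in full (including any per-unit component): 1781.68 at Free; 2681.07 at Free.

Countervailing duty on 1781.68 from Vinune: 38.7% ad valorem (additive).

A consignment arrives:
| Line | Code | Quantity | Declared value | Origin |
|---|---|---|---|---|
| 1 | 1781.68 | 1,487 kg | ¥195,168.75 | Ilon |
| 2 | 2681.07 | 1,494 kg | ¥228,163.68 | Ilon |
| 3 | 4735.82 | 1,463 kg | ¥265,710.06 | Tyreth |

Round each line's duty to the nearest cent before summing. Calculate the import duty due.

¥1,989.68

Line 1 (1781.68, Ilon, 1,487 kg, ¥195,168.75):
Base rate for 1781.68 is ¥7.86/kg.
Origin Ilon qualifies under the Velara–Ilon agreement and 1781.68 is covered: preferential rate Free applies instead.
The additional-duty order on 1781.68 targets Vinune, not Ilon; it does not apply.
Duty = ¥195,168.75 × 0% = ¥0.00.
Line 2 (2681.07, Ilon, 1,494 kg, ¥228,163.68):
Base rate for 2681.07 is 1%.
Origin Ilon qualifies under the Velara–Ilon agreement and 2681.07 is covered: preferential rate Free applies instead.
Duty = ¥228,163.68 × 0% = ¥0.00.
Line 3 (4735.82, Tyreth, 1,463 kg, ¥265,710.06):
Base rate for 4735.82 is ¥1.36/kg.
Duty = 1,463 × ¥1.36 = ¥1,989.68.
Total = ¥0.00 + ¥0.00 + ¥1,989.68 = ¥1,989.68.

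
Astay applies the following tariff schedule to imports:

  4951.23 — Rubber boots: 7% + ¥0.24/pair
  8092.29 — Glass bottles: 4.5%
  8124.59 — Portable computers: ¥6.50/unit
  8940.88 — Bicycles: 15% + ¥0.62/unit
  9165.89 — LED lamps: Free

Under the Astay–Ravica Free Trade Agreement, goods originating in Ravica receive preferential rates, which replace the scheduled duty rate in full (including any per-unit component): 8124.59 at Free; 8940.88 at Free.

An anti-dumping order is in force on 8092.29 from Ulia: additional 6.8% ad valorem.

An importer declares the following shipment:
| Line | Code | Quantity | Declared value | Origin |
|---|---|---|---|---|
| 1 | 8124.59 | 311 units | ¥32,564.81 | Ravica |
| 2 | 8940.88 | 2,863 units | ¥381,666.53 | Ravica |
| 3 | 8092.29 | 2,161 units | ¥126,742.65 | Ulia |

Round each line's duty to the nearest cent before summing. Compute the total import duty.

¥14,321.92

Line 1 (8124.59, Ravica, 311 units, ¥32,564.81):
Base rate for 8124.59 is ¥6.50/unit.
Origin Ravica qualifies under the Astay–Ravica agreement and 8124.59 is covered: preferential rate Free applies instead.
Duty = ¥32,564.81 × 0% = ¥0.00.
Line 2 (8940.88, Ravica, 2,863 units, ¥381,666.53):
Base rate for 8940.88 is 15% + ¥0.62/unit.
Origin Ravica qualifies under the Astay–Ravica agreement and 8940.88 is covered: preferential rate Free applies instead.
Duty = ¥381,666.53 × 0% = ¥0.00.
Line 3 (8092.29, Ulia, 2,161 units, ¥126,742.65):
Base rate for 8092.29 is 4.5%.
Additional duty on 8092.29 from Ulia: +6.8%. Applied ad valorem rate: 4.5% + 6.8% = 11.3%.
Duty = ¥126,742.65 × 11.3% = ¥14,321.92.
Total = ¥0.00 + ¥0.00 + ¥14,321.92 = ¥14,321.92.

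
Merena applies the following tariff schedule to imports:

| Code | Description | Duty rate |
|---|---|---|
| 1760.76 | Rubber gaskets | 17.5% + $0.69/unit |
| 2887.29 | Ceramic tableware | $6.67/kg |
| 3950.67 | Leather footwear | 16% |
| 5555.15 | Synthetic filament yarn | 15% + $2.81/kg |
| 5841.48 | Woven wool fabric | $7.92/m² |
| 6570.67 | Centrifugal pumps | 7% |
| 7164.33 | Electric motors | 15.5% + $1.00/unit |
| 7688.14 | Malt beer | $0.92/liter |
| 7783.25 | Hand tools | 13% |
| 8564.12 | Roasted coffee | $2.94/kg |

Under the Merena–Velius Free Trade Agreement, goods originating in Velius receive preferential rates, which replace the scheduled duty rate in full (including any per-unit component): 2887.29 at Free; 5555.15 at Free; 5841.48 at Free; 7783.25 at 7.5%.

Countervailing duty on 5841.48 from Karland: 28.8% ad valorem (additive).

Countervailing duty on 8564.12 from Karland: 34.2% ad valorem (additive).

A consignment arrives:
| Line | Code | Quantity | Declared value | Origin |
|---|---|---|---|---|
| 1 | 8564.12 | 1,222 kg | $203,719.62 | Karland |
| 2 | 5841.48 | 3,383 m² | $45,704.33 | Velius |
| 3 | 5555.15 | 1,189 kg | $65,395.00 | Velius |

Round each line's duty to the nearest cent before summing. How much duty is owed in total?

Line 1 (8564.12, Karland, 1,222 kg, $203,719.62):
Base rate for 8564.12 is $2.94/kg.
Additional duty on 8564.12 from Karland: +34.2% ad valorem. Applied ad valorem rate = 34.2%.
Duty = $203,719.62 × 34.2% + 1,222 × $2.94 = $73,264.79.
Line 2 (5841.48, Velius, 3,383 m², $45,704.33):
Base rate for 5841.48 is $7.92/m².
Origin Velius qualifies under the Merena–Velius agreement and 5841.48 is covered: preferential rate Free applies instead.
The additional-duty order on 5841.48 targets Karland, not Velius; it does not apply.
Duty = $45,704.33 × 0% = $0.00.
Line 3 (5555.15, Velius, 1,189 kg, $65,395.00):
Base rate for 5555.15 is 15% + $2.81/kg.
Origin Velius qualifies under the Merena–Velius agreement and 5555.15 is covered: preferential rate Free applies instead.
Duty = $65,395.00 × 0% = $0.00.
Total = $73,264.79 + $0.00 + $0.00 = $73,264.79.

$73,264.79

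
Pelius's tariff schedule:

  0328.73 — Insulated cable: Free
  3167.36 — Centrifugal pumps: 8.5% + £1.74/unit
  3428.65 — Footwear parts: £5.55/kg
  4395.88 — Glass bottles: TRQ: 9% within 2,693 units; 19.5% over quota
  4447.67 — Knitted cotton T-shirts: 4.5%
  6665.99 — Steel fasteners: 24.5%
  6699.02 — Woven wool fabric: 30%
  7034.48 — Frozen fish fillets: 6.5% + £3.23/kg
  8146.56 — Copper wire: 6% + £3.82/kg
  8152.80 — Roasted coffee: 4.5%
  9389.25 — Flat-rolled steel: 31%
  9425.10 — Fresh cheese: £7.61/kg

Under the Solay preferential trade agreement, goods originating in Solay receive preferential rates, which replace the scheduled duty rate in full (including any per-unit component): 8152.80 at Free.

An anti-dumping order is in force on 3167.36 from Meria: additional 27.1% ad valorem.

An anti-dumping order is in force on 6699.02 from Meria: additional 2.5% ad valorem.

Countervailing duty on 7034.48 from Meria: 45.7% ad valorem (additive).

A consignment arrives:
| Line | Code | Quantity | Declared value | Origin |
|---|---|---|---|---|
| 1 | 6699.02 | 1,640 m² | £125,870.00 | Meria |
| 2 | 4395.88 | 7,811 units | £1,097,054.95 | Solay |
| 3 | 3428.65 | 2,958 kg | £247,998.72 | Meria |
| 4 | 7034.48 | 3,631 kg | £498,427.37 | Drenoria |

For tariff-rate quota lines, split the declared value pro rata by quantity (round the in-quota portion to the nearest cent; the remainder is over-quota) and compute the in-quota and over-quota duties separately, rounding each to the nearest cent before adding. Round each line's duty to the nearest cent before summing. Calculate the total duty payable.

Line 1 (6699.02, Meria, 1,640 m², £125,870.00):
Base rate for 6699.02 is 30%.
Additional duty on 6699.02 from Meria: +2.5%. Applied ad valorem rate: 30% + 2.5% = 32.5%.
Duty = £125,870.00 × 32.5% = £40,907.75.
Line 2 (4395.88, Solay, 7,811 units, £1,097,054.95):
Code 4395.88 is under a tariff-rate quota (threshold 2,693 units). In-quota: 2,693 units at 9%; over-quota: 5,118 units at 19.5%.
Pro-rata value split: in-quota = £1,097,054.95 × 2,693/7,811 = £378,231.85; over-quota = £1,097,054.95 − £378,231.85 = £718,823.10.
In-quota duty = £378,231.85 × 9% = £34,040.87. Over-quota duty = £718,823.10 × 19.5% = £140,170.50.
Line duty = £34,040.87 + £140,170.50 = £174,211.37.
Line 3 (3428.65, Meria, 2,958 kg, £247,998.72):
Base rate for 3428.65 is £5.55/kg.
Duty = 2,958 × £5.55 = £16,416.90.
Line 4 (7034.48, Drenoria, 3,631 kg, £498,427.37):
Base rate for 7034.48 is 6.5% + £3.23/kg.
The additional-duty order on 7034.48 targets Meria, not Drenoria; it does not apply.
Duty = £498,427.37 × 6.5% + 3,631 × £3.23 = £44,125.91.
Total = £40,907.75 + £174,211.37 + £16,416.90 + £44,125.91 = £275,661.93.

£275,661.93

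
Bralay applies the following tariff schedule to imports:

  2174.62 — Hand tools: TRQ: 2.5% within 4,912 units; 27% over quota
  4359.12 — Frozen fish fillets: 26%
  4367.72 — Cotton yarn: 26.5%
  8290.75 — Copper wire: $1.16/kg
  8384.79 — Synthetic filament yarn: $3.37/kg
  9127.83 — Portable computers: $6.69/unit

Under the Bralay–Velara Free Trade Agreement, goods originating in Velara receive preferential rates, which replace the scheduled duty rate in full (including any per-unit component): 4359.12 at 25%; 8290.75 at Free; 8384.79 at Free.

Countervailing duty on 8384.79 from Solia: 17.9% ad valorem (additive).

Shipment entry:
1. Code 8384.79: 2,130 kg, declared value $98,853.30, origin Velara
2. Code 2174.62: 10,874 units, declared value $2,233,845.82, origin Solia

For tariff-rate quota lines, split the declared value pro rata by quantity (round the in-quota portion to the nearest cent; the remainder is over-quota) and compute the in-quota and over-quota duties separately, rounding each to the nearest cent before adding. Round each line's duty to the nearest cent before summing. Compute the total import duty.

Line 1 (8384.79, Velara, 2,130 kg, $98,853.30):
Base rate for 8384.79 is $3.37/kg.
Origin Velara qualifies under the Bralay–Velara agreement and 8384.79 is covered: preferential rate Free applies instead.
The additional-duty order on 8384.79 targets Solia, not Velara; it does not apply.
Duty = $98,853.30 × 0% = $0.00.
Line 2 (2174.62, Solia, 10,874 units, $2,233,845.82):
Code 2174.62 is under a tariff-rate quota (threshold 4,912 units). In-quota: 4,912 units at 2.5%; over-quota: 5,962 units at 27%.
Pro-rata value split: in-quota = $2,233,845.82 × 4,912/10,874 = $1,009,072.16; over-quota = $2,233,845.82 − $1,009,072.16 = $1,224,773.66.
In-quota duty = $1,009,072.16 × 2.5% = $25,226.80. Over-quota duty = $1,224,773.66 × 27% = $330,688.89.
Line duty = $25,226.80 + $330,688.89 = $355,915.69.
Total = $0.00 + $355,915.69 = $355,915.69.

$355,915.69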